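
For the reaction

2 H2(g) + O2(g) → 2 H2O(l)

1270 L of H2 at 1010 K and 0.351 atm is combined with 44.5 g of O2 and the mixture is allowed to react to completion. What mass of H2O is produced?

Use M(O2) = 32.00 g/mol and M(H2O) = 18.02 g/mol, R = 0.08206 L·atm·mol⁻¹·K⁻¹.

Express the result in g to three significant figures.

50.1 g

n(H2) = PV/RT = (0.351 × 1270) / (0.08206 × 1010) = 5.378 mol
n(O2) = 44.5 / 32.00 = 1.391 mol
For 5.378 mol H2, stoichiometry requires (1/2) × 5.378 = 2.689 mol O2; 1.391 mol is available, so O2 is limiting.
n(H2O) = (2/1) × 1.391 = 2.782 mol
m(H2O) = 2.782 × 18.02 = 50.13 g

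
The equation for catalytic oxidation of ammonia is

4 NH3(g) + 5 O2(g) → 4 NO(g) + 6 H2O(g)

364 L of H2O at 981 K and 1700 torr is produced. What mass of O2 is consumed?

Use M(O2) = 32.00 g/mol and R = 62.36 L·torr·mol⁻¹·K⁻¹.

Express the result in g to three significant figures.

270 g

n(H2O) = PV/RT = (1700 × 364) / (62.36 × 981) = 10.12 mol
n(O2) = (5/6) × 10.12 = 8.433 mol
m(O2) = 8.433 × 32.00 = 269.9 g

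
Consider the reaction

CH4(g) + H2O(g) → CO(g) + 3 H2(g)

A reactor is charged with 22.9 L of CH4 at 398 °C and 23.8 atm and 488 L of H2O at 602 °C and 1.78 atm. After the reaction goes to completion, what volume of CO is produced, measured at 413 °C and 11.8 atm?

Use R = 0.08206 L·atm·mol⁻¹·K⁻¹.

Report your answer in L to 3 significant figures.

n(CH4) = PV/RT = (23.8 × 22.9) / (0.08206 × 671.15) = 9.896 mol
n(H2O) = PV/RT = (1.78 × 488) / (0.08206 × 875.15) = 12.10 mol
For 9.896 mol CH4, stoichiometry requires (1/1) × 9.896 = 9.896 mol H2O; 12.10 mol is available, so CH4 is limiting.
n(CO) = (1/1) × 9.896 = 9.896 mol
V(CO) = nRT/P = 9.896 × 0.08206 × 686.15 / 11.8 = 47.22 L

47.2 L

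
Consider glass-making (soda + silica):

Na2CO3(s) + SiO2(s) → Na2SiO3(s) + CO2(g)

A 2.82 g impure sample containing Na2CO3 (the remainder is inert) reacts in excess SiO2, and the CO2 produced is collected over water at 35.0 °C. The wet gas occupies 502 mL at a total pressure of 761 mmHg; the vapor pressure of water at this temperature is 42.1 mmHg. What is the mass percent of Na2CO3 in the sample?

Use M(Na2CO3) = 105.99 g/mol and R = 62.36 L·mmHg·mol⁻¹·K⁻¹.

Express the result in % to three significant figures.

70.6 %

P(CO2) = 761 − 42.1 = 718.9 mmHg
n(CO2) = PV/RT = (718.9 × 0.5020) / (62.36 × 308.15) = 0.01878 mol
n(Na2CO3) = (1/1) × 0.01878 = 0.01878 mol
m(Na2CO3) = 0.01878 × 105.99 = 1.990 g
%Na2CO3 = 1.990 / 2.82 × 100 = 70.57%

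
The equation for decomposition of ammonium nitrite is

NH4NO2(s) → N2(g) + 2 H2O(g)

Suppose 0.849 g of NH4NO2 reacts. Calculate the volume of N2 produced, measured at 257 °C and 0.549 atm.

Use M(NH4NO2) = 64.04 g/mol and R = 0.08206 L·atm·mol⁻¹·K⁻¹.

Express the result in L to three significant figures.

1.05 L

n(NH4NO2) = 0.8490 / 64.04 = 0.01326 mol
n(N2) = (1/1) × 0.01326 = 0.01326 mol
V = nRT/P = 0.01326 × 0.08206 × 530.15 / 0.549 = 1.051 L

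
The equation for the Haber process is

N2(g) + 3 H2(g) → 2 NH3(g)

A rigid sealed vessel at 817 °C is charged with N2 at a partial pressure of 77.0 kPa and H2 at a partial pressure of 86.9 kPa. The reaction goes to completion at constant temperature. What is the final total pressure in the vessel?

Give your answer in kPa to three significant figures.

Because the vessel is rigid and T is held at 817 °C, work the stoichiometry in partial pressures (P_i = n_iRT/V).
P(H2) required for 77.0 kPa of N2 = (3/1) × 77.0 = 231.0 kPa; available 86.9 kPa, so H2 is limiting.
P(N2) remaining = 77.0 − (1/3) × 86.9 = 48.03 kPa
P(gaseous products) = (2)/3 × 86.9 = 57.93 kPa
P_total at 817 °C = 48.03 + 57.93 = 106.0 kPa

106 kPa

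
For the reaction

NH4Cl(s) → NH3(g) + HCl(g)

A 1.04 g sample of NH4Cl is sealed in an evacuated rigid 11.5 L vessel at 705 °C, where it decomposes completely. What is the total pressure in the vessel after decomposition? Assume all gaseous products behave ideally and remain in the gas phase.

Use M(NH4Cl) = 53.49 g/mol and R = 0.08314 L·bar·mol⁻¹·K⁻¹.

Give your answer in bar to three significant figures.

n(NH4Cl) = 1.04 / 53.49 = 0.01944 mol
n(gas produced) = (2/1) × 0.01944 = 0.03888 mol
P = nRT/V = 0.03888 × 0.08314 × 978.15 / 11.5 = 0.2749 bar

0.275 bar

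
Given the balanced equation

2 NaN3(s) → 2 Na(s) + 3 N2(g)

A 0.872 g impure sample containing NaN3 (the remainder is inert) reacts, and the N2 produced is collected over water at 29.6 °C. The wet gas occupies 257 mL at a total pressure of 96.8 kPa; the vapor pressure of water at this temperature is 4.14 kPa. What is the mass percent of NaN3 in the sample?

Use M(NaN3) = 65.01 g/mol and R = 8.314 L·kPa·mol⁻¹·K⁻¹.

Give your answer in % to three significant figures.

47.0 %

P(N2) = 96.8 − 4.14 = 92.66 kPa
n(N2) = PV/RT = (92.66 × 0.2570) / (8.314 × 302.75) = 0.009461 mol
n(NaN3) = (2/3) × 0.009461 = 0.006307 mol
m(NaN3) = 0.006307 × 65.01 = 0.4100 g
%NaN3 = 0.4100 / 0.872 × 100 = 47.02%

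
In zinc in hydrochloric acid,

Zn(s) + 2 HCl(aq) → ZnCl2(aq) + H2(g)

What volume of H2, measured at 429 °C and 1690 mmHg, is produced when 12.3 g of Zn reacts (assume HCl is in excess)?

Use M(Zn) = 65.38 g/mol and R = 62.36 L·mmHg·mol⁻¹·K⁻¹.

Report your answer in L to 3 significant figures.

n(Zn) = 12.30 / 65.38 = 0.1881 mol
n(H2) = (1/1) × 0.1881 = 0.1881 mol
V = nRT/P = 0.1881 × 62.36 × 702.15 / 1690 = 4.873 L

4.87 L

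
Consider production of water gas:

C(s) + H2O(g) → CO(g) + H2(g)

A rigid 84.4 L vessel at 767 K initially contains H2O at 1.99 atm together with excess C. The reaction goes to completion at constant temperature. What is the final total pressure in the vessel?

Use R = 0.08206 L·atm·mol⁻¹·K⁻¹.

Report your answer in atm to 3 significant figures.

3.98 atm

Rigid vessel, constant T ⇒ P scales with total gas moles (1 → 2).
P_final = (2/1) × 1.99 = 3.980 atm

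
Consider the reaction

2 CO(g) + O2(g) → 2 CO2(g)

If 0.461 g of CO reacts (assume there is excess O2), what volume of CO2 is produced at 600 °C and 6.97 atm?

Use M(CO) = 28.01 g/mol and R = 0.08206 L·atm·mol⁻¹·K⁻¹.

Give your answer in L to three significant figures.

n(CO) = 0.4610 / 28.01 = 0.01646 mol
n(CO2) = (2/2) × 0.01646 = 0.01646 mol
V = nRT/P = 0.01646 × 0.08206 × 873.15 / 6.97 = 0.1692 L

0.169 L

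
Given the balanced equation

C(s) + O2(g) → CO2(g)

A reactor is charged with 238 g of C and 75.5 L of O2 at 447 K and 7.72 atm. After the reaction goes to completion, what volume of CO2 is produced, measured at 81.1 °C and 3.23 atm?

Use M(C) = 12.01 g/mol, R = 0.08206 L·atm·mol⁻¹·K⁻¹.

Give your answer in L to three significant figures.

n(C) = 238 / 12.01 = 19.82 mol
n(O2) = PV/RT = (7.72 × 75.5) / (0.08206 × 447) = 15.89 mol
For 19.82 mol C, stoichiometry requires (1/1) × 19.82 = 19.82 mol O2; 15.89 mol is available, so O2 is limiting.
n(CO2) = (1/1) × 15.89 = 15.89 mol
V(CO2) = nRT/P = 15.89 × 0.08206 × 354.25 / 3.23 = 143.0 L

143 L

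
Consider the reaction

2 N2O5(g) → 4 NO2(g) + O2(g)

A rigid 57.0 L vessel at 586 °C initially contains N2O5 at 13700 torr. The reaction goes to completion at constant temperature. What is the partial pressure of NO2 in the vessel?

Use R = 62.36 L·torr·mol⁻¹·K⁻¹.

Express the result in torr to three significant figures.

27400 torr

n(N2O5)₀ = PV/RT = (13700 × 57.0) / (62.36 × 859.15) = 14.58 mol
n(NO2) = (4/2) × 14.58 = 29.16 mol
P(NO2) = nRT/V = 29.16 × 62.36 × 859.15 / 57.0 = 27410 torr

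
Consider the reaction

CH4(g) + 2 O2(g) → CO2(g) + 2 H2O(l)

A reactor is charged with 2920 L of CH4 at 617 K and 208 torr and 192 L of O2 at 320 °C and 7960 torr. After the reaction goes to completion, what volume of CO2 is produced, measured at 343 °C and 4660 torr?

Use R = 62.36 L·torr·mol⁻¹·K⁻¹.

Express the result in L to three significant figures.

n(CH4) = PV/RT = (208 × 2920) / (62.36 × 617) = 15.79 mol
n(O2) = PV/RT = (7960 × 192) / (62.36 × 593.15) = 41.32 mol
For 15.79 mol CH4, stoichiometry requires (2/1) × 15.79 = 31.58 mol O2; 41.32 mol is available, so CH4 is limiting.
n(CO2) = (1/1) × 15.79 = 15.79 mol
V(CO2) = nRT/P = 15.79 × 62.36 × 616.15 / 4660 = 130.2 L

130 L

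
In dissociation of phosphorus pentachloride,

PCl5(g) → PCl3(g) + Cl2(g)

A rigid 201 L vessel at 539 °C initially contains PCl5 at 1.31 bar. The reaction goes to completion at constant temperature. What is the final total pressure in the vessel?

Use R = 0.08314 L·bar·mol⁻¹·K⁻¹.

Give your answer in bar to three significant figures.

Since T and V are fixed, P_final/P_initial = n_final/n_initial = 2/1.
P_final = (2/1) × 1.31 = 2.620 bar

2.62 bar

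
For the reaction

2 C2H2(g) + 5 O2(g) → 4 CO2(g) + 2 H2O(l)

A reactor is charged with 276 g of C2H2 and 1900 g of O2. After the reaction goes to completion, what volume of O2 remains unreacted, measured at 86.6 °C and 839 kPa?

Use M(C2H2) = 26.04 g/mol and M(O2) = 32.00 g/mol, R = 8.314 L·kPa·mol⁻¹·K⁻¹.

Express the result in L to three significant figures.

n(C2H2) = 276 / 26.04 = 10.60 mol
n(O2) = 1900 / 32.00 = 59.38 mol
For 10.60 mol C2H2, stoichiometry requires (5/2) × 10.60 = 26.50 mol O2; 59.38 mol is available, so C2H2 is limiting.
n(O2) consumed = (5/2) × 10.60 = 26.50 mol; remaining = 59.38 − 26.50 = 32.88 mol
V(O2) = nRT/P = 32.88 × 8.314 × 359.75 / 839 = 117.2 L

117 L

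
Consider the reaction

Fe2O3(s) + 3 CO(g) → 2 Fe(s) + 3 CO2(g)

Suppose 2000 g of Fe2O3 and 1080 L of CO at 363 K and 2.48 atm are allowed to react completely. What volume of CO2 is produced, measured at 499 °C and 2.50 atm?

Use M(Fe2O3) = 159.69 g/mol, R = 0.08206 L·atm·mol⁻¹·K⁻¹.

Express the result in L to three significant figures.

n(Fe2O3) = 2000 / 159.69 = 12.52 mol
n(CO) = PV/RT = (2.48 × 1080) / (0.08206 × 363) = 89.92 mol
For 12.52 mol Fe2O3, stoichiometry requires (3/1) × 12.52 = 37.56 mol CO; 89.92 mol is available, so Fe2O3 is limiting.
n(CO2) = (3/1) × 12.52 = 37.56 mol
V(CO2) = nRT/P = 37.56 × 0.08206 × 772.15 / 2.50 = 952.0 L

952 L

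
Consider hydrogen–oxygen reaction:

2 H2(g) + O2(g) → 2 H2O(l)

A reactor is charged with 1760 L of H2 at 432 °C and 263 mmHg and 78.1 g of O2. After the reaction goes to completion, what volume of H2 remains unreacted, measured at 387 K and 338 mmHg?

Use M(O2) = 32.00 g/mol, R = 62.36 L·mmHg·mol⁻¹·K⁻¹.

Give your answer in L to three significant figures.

403 L

n(H2) = PV/RT = (263 × 1760) / (62.36 × 705.15) = 10.53 mol
n(O2) = 78.1 / 32.00 = 2.441 mol
For 10.53 mol H2, stoichiometry requires (1/2) × 10.53 = 5.265 mol O2; 2.441 mol is available, so O2 is limiting.
n(H2) consumed = (2/1) × 2.441 = 4.882 mol; remaining = 10.53 − 4.882 = 5.648 mol
V(H2) = nRT/P = 5.648 × 62.36 × 387 / 338 = 403.3 L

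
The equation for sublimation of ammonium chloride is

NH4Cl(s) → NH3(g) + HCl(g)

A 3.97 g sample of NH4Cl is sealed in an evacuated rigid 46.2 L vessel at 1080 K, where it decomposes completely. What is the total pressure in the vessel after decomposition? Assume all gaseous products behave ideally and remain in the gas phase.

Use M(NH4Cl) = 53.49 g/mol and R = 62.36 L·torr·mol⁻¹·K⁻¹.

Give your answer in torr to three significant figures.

n(NH4Cl) = 3.97 / 53.49 = 0.07422 mol
n(gas produced) = (2/1) × 0.07422 = 0.1484 mol
P = nRT/V = 0.1484 × 62.36 × 1080 / 46.2 = 216.3 torr

216 torr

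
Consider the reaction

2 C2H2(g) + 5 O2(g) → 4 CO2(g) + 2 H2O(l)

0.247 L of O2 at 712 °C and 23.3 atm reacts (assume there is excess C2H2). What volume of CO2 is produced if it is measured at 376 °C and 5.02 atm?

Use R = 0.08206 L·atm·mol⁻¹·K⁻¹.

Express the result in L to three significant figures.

n(O2) = PV/RT = (23.3 × 0.247) / (0.08206 × 985.15) = 0.07119 mol
n(CO2) = (4/5) × 0.07119 = 0.05695 mol
V = nRT/P = 0.05695 × 0.08206 × 649.15 / 5.02 = 0.6043 L

0.604 L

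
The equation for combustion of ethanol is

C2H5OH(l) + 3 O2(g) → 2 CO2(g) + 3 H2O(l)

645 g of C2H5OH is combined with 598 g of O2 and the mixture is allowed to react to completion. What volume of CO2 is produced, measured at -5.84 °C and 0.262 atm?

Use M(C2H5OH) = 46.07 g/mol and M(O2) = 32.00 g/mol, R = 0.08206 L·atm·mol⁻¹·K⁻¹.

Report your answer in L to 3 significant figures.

n(C2H5OH) = 645 / 46.07 = 14.00 mol
n(O2) = 598 / 32.00 = 18.69 mol
For 14.00 mol C2H5OH, stoichiometry requires (3/1) × 14.00 = 42.00 mol O2; 18.69 mol is available, so O2 is limiting.
n(CO2) = (2/3) × 18.69 = 12.46 mol
V(CO2) = nRT/P = 12.46 × 0.08206 × 267.31 / 0.262 = 1043 L

1040 L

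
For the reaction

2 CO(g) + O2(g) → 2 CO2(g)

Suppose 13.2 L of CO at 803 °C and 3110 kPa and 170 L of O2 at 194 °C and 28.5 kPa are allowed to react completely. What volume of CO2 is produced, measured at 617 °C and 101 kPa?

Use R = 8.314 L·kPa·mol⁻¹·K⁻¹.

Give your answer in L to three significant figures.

183 L

n(CO) = PV/RT = (3110 × 13.2) / (8.314 × 1076.15) = 4.588 mol
n(O2) = PV/RT = (28.5 × 170) / (8.314 × 467.15) = 1.247 mol
For 4.588 mol CO, stoichiometry requires (1/2) × 4.588 = 2.294 mol O2; 1.247 mol is available, so O2 is limiting.
n(CO2) = (2/1) × 1.247 = 2.494 mol
V(CO2) = nRT/P = 2.494 × 8.314 × 890.15 / 101 = 182.7 L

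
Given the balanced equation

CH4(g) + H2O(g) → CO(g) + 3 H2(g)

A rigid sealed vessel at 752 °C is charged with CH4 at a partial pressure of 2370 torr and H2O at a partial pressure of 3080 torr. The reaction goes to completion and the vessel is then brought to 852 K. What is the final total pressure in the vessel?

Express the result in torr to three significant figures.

With V and T fixed, P_i ∝ n_i, so the mole ratios apply directly to partial pressures at 752 °C.
P(H2O) required for 2370 torr of CH4 = (1/1) × 2370 = 2370 torr; available 3080 torr, so CH4 is limiting.
P(H2O) remaining = 3080 − (1/1) × 2370 = 710.0 torr
P(gaseous products) = (1+3)/1 × 2370 = 9480 torr
P_total at 752 °C = 710.0 + 9480 = 10190 torr
Scaling to 852 K: P = 10190 × 852/1025.15 = 8469 torr

8470 torr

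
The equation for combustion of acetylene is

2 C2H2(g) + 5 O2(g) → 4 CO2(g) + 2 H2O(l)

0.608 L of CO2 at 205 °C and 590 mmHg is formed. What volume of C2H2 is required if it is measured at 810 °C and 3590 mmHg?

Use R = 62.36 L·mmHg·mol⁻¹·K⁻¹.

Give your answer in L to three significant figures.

0.113 L

n(CO2) = PV/RT = (590 × 0.608) / (62.36 × 478.15) = 0.01203 mol
n(C2H2) = (2/4) × 0.01203 = 0.006015 mol
V = nRT/P = 0.006015 × 62.36 × 1083.15 / 3590 = 0.1132 L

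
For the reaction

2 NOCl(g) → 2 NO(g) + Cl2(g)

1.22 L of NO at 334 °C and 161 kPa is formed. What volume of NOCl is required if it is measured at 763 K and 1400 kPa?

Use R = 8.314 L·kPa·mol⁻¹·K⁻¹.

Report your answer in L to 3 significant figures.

0.176 L

n(NO) = PV/RT = (161 × 1.22) / (8.314 × 607.15) = 0.03891 mol
n(NOCl) = (2/2) × 0.03891 = 0.03891 mol
V = nRT/P = 0.03891 × 8.314 × 763 / 1400 = 0.1763 L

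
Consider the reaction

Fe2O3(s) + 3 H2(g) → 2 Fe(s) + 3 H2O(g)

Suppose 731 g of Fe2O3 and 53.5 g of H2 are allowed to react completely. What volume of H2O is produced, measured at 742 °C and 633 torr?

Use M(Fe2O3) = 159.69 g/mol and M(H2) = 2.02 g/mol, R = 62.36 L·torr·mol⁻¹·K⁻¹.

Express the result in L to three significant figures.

n(Fe2O3) = 731 / 159.69 = 4.578 mol
n(H2) = 53.5 / 2.02 = 26.49 mol
For 4.578 mol Fe2O3, stoichiometry requires (3/1) × 4.578 = 13.73 mol H2; 26.49 mol is available, so Fe2O3 is limiting.
n(H2O) = (3/1) × 4.578 = 13.73 mol
V(H2O) = nRT/P = 13.73 × 62.36 × 1015.15 / 633 = 1373 L

1370 L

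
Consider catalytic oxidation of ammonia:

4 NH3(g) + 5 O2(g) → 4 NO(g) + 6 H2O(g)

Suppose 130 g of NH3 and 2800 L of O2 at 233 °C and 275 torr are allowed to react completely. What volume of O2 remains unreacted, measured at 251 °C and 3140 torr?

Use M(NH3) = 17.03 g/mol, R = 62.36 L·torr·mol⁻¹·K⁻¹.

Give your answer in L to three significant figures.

155 L

n(NH3) = 130 / 17.03 = 7.634 mol
n(O2) = PV/RT = (275 × 2800) / (62.36 × 506.15) = 24.40 mol
For 7.634 mol NH3, stoichiometry requires (5/4) × 7.634 = 9.543 mol O2; 24.40 mol is available, so NH3 is limiting.
n(O2) consumed = (5/4) × 7.634 = 9.543 mol; remaining = 24.40 − 9.543 = 14.86 mol
V(O2) = nRT/P = 14.86 × 62.36 × 524.15 / 3140 = 154.7 L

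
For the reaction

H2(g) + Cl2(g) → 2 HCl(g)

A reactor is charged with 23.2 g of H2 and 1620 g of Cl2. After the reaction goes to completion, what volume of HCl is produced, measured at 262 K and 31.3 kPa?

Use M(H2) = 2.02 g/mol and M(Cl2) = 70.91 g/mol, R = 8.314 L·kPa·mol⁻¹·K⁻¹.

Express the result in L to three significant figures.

1600 L

n(H2) = 23.2 / 2.02 = 11.49 mol
n(Cl2) = 1620 / 70.91 = 22.85 mol
For 11.49 mol H2, stoichiometry requires (1/1) × 11.49 = 11.49 mol Cl2; 22.85 mol is available, so H2 is limiting.
n(HCl) = (2/1) × 11.49 = 22.98 mol
V(HCl) = nRT/P = 22.98 × 8.314 × 262 / 31.3 = 1599 L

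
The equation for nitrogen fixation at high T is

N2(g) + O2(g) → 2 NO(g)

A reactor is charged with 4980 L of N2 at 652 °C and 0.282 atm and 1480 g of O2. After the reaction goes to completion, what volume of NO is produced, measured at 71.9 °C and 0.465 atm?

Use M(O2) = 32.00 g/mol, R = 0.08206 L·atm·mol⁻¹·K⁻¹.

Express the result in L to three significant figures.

2250 L

n(N2) = PV/RT = (0.282 × 4980) / (0.08206 × 925.15) = 18.50 mol
n(O2) = 1480 / 32.00 = 46.25 mol
For 18.50 mol N2, stoichiometry requires (1/1) × 18.50 = 18.50 mol O2; 46.25 mol is available, so N2 is limiting.
n(NO) = (2/1) × 18.50 = 37.00 mol
V(NO) = nRT/P = 37.00 × 0.08206 × 345.05 / 0.465 = 2253 L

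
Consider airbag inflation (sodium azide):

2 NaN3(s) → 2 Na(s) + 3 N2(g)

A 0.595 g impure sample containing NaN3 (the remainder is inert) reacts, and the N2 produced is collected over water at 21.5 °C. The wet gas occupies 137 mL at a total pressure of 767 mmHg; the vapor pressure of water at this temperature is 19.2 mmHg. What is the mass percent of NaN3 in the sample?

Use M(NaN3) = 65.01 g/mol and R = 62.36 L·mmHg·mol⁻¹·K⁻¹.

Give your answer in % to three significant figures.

40.6 %

P(N2) = 767 − 19.2 = 747.8 mmHg
n(N2) = PV/RT = (747.8 × 0.1370) / (62.36 × 294.65) = 0.005576 mol
n(NaN3) = (2/3) × 0.005576 = 0.003717 mol
m(NaN3) = 0.003717 × 65.01 = 0.2416 g
%NaN3 = 0.2416 / 0.595 × 100 = 40.61%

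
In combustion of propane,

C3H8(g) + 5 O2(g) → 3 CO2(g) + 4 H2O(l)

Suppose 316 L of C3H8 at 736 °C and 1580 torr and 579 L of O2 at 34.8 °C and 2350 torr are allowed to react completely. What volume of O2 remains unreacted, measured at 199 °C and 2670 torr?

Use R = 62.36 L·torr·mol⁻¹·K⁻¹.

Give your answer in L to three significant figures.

n(C3H8) = PV/RT = (1580 × 316) / (62.36 × 1009.15) = 7.934 mol
n(O2) = PV/RT = (2350 × 579) / (62.36 × 307.95) = 70.85 mol
For 7.934 mol C3H8, stoichiometry requires (5/1) × 7.934 = 39.67 mol O2; 70.85 mol is available, so C3H8 is limiting.
n(O2) consumed = (5/1) × 7.934 = 39.67 mol; remaining = 70.85 − 39.67 = 31.18 mol
V(O2) = nRT/P = 31.18 × 62.36 × 472.15 / 2670 = 343.8 L

344 L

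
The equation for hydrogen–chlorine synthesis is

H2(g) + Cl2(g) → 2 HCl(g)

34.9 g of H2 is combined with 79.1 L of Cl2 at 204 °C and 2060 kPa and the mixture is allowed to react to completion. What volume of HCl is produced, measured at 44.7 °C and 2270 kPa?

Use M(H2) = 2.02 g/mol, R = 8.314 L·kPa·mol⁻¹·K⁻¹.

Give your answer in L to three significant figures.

40.2 L

n(H2) = 34.9 / 2.02 = 17.28 mol
n(Cl2) = PV/RT = (2060 × 79.1) / (8.314 × 477.15) = 41.08 mol
For 17.28 mol H2, stoichiometry requires (1/1) × 17.28 = 17.28 mol Cl2; 41.08 mol is available, so H2 is limiting.
n(HCl) = (2/1) × 17.28 = 34.56 mol
V(HCl) = nRT/P = 34.56 × 8.314 × 317.85 / 2270 = 40.23 L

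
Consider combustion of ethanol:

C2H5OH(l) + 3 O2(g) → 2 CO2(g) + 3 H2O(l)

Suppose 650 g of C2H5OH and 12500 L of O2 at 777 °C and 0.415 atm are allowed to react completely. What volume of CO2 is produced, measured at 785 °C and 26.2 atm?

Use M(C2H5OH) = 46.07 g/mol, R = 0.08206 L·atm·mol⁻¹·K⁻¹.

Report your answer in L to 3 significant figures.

n(C2H5OH) = 650 / 46.07 = 14.11 mol
n(O2) = PV/RT = (0.415 × 12500) / (0.08206 × 1050.15) = 60.20 mol
For 14.11 mol C2H5OH, stoichiometry requires (3/1) × 14.11 = 42.33 mol O2; 60.20 mol is available, so C2H5OH is limiting.
n(CO2) = (2/1) × 14.11 = 28.22 mol
V(CO2) = nRT/P = 28.22 × 0.08206 × 1058.15 / 26.2 = 93.53 L

93.5 L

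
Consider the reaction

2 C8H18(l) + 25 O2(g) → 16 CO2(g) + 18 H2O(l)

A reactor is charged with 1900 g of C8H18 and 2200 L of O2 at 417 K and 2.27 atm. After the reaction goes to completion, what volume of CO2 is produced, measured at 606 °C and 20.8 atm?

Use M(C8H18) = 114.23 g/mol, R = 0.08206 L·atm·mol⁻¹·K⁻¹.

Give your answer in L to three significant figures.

n(C8H18) = 1900 / 114.23 = 16.63 mol
n(O2) = PV/RT = (2.27 × 2200) / (0.08206 × 417) = 145.9 mol
For 16.63 mol C8H18, stoichiometry requires (25/2) × 16.63 = 207.9 mol O2; 145.9 mol is available, so O2 is limiting.
n(CO2) = (16/25) × 145.9 = 93.38 mol
V(CO2) = nRT/P = 93.38 × 0.08206 × 879.15 / 20.8 = 323.9 L

324 L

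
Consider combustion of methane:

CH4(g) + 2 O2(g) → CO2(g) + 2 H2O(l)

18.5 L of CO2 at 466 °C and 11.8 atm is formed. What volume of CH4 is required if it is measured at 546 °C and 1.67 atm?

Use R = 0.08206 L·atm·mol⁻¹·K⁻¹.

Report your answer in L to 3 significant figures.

n(CO2) = PV/RT = (11.8 × 18.5) / (0.08206 × 739.15) = 3.599 mol
n(CH4) = (1/1) × 3.599 = 3.599 mol
V = nRT/P = 3.599 × 0.08206 × 819.15 / 1.67 = 144.9 L

145 L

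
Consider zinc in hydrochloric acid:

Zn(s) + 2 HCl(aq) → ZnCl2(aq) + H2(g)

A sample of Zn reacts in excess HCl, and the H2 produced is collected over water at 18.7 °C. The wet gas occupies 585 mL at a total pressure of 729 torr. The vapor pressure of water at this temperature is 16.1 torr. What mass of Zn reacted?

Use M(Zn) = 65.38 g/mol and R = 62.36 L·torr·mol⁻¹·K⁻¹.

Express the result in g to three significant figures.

1.50 g

P(H2) = 729 − 16.1 = 712.9 torr
n(H2) = PV/RT = (712.9 × 0.5850) / (62.36 × 291.85) = 0.02291 mol
n(Zn) = (1/1) × 0.02291 = 0.02291 mol
m(Zn) = 0.02291 × 65.38 = 1.498 g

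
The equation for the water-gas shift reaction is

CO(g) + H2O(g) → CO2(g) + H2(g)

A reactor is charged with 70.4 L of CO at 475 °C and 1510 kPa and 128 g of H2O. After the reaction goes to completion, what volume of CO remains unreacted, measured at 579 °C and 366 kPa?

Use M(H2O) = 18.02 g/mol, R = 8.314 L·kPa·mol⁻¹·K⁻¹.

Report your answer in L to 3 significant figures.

193 L

n(CO) = PV/RT = (1510 × 70.4) / (8.314 × 748.15) = 17.09 mol
n(H2O) = 128 / 18.02 = 7.103 mol
For 17.09 mol CO, stoichiometry requires (1/1) × 17.09 = 17.09 mol H2O; 7.103 mol is available, so H2O is limiting.
n(CO) consumed = (1/1) × 7.103 = 7.103 mol; remaining = 17.09 − 7.103 = 9.987 mol
V(CO) = nRT/P = 9.987 × 8.314 × 852.15 / 366 = 193.3 L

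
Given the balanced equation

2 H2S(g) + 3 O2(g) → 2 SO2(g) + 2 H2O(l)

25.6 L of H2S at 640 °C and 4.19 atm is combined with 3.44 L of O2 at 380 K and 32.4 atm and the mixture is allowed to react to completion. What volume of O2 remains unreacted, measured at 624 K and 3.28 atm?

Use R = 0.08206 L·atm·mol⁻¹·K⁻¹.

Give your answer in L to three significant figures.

22.3 L

n(H2S) = PV/RT = (4.19 × 25.6) / (0.08206 × 913.15) = 1.431 mol
n(O2) = PV/RT = (32.4 × 3.44) / (0.08206 × 380) = 3.574 mol
For 1.431 mol H2S, stoichiometry requires (3/2) × 1.431 = 2.147 mol O2; 3.574 mol is available, so H2S is limiting.
n(O2) consumed = (3/2) × 1.431 = 2.147 mol; remaining = 3.574 − 2.147 = 1.427 mol
V(O2) = nRT/P = 1.427 × 0.08206 × 624 / 3.28 = 22.28 L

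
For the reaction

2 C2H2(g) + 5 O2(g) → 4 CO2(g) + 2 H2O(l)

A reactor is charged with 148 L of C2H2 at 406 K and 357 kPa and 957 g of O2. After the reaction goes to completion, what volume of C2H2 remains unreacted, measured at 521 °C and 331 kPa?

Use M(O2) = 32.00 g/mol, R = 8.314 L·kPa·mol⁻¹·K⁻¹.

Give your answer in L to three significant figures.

n(C2H2) = PV/RT = (357 × 148) / (8.314 × 406) = 15.65 mol
n(O2) = 957 / 32.00 = 29.91 mol
For 15.65 mol C2H2, stoichiometry requires (5/2) × 15.65 = 39.12 mol O2; 29.91 mol is available, so O2 is limiting.
n(C2H2) consumed = (2/5) × 29.91 = 11.96 mol; remaining = 15.65 − 11.96 = 3.690 mol
V(C2H2) = nRT/P = 3.690 × 8.314 × 794.15 / 331 = 73.61 L

73.6 L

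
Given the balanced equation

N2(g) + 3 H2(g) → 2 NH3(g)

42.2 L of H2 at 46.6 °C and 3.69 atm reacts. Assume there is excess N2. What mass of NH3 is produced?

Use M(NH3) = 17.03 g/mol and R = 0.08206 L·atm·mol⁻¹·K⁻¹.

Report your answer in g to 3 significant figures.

n(H2) = PV/RT = (3.69 × 42.2) / (0.08206 × 319.75) = 5.935 mol
n(NH3) = (2/3) × 5.935 = 3.957 mol
m(NH3) = 3.957 × 17.03 = 67.39 g

67.4 g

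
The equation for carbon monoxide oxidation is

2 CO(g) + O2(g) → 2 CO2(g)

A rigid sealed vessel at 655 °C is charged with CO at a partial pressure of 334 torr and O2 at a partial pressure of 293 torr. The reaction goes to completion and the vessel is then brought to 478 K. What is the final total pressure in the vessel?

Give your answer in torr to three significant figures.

With V and T fixed, P_i ∝ n_i, so the mole ratios apply directly to partial pressures at 655 °C.
P(O2) required for 334 torr of CO = (1/2) × 334 = 167.0 torr; available 293 torr, so CO is limiting.
P(O2) remaining = 293 − (1/2) × 334 = 126.0 torr
P(gaseous products) = (2)/2 × 334 = 334.0 torr
P_total at 655 °C = 126.0 + 334.0 = 460.0 torr
Scaling to 478 K: P = 460.0 × 478/928.15 = 236.9 torr

237 torr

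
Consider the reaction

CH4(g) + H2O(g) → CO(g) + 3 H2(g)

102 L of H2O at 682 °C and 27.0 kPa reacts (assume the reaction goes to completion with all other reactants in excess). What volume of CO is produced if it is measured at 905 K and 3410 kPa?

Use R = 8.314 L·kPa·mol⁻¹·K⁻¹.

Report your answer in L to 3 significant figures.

n(H2O) = PV/RT = (27.0 × 102) / (8.314 × 955.15) = 0.3468 mol
n(CO) = (1/1) × 0.3468 = 0.3468 mol
V = nRT/P = 0.3468 × 8.314 × 905 / 3410 = 0.7652 L

0.765 L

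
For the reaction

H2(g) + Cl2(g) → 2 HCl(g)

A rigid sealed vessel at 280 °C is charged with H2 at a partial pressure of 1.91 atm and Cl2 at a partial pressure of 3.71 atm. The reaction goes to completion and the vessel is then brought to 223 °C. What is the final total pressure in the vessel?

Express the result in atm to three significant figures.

5.04 atm

At constant V, partial pressures at 280 °C are proportional to moles, so apply stoichiometry directly to pressures.
P(Cl2) required for 1.91 atm of H2 = (1/1) × 1.91 = 1.910 atm; available 3.71 atm, so H2 is limiting.
P(Cl2) remaining = 3.71 − (1/1) × 1.91 = 1.800 atm
P(gaseous products) = (2)/1 × 1.91 = 3.820 atm
P_total at 280 °C = 1.800 + 3.820 = 5.620 atm
Scaling to 223 °C: P = 5.620 × 496.15/553.15 = 5.041 atm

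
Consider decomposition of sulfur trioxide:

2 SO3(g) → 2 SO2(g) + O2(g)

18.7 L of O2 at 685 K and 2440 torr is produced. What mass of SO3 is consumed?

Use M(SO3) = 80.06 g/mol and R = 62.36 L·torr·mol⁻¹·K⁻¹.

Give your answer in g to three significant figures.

n(O2) = PV/RT = (2440 × 18.7) / (62.36 × 685) = 1.068 mol
n(SO3) = (2/1) × 1.068 = 2.136 mol
m(SO3) = 2.136 × 80.06 = 171.0 g

171 g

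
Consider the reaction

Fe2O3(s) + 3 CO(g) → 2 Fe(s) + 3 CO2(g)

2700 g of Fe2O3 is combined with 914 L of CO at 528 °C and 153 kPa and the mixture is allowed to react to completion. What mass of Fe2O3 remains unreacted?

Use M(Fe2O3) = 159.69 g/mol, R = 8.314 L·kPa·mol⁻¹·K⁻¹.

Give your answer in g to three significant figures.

n(Fe2O3) = 2700 / 159.69 = 16.91 mol
n(CO) = PV/RT = (153 × 914) / (8.314 × 801.15) = 20.99 mol
For 16.91 mol Fe2O3, stoichiometry requires (3/1) × 16.91 = 50.73 mol CO; 20.99 mol is available, so CO is limiting.
n(Fe2O3) consumed = (1/3) × 20.99 = 6.997 mol; remaining = 16.91 − 6.997 = 9.913 mol
m(Fe2O3) = 9.913 × 159.69 = 1583 g

1580 g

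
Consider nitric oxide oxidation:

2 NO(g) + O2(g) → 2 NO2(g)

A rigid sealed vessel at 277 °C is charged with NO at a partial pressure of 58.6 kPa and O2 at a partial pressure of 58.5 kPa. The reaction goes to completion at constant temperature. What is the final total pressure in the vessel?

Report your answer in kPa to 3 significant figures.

87.8 kPa

Because the vessel is rigid and T is held at 277 °C, work the stoichiometry in partial pressures (P_i = n_iRT/V).
P(O2) required for 58.6 kPa of NO = (1/2) × 58.6 = 29.30 kPa; available 58.5 kPa, so NO is limiting.
P(O2) remaining = 58.5 − (1/2) × 58.6 = 29.20 kPa
P(gaseous products) = (2)/2 × 58.6 = 58.60 kPa
P_total at 277 °C = 29.20 + 58.60 = 87.80 kPa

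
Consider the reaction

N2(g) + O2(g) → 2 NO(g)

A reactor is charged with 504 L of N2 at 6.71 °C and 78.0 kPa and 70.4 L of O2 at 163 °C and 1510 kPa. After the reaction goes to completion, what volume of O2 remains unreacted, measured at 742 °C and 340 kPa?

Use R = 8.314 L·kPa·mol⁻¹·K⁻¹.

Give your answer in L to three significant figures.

n(N2) = PV/RT = (78.0 × 504) / (8.314 × 279.86) = 16.90 mol
n(O2) = PV/RT = (1510 × 70.4) / (8.314 × 436.15) = 29.32 mol
For 16.90 mol N2, stoichiometry requires (1/1) × 16.90 = 16.90 mol O2; 29.32 mol is available, so N2 is limiting.
n(O2) consumed = (1/1) × 16.90 = 16.90 mol; remaining = 29.32 − 16.90 = 12.42 mol
V(O2) = nRT/P = 12.42 × 8.314 × 1015.15 / 340 = 308.3 L

308 L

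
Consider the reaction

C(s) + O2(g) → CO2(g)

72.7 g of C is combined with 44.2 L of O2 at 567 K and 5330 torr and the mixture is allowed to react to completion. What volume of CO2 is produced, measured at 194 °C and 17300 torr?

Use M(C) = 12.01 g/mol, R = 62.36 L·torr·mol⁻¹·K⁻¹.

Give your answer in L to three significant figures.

10.2 L

n(C) = 72.7 / 12.01 = 6.053 mol
n(O2) = PV/RT = (5330 × 44.2) / (62.36 × 567) = 6.663 mol
For 6.053 mol C, stoichiometry requires (1/1) × 6.053 = 6.053 mol O2; 6.663 mol is available, so C is limiting.
n(CO2) = (1/1) × 6.053 = 6.053 mol
V(CO2) = nRT/P = 6.053 × 62.36 × 467.15 / 17300 = 10.19 L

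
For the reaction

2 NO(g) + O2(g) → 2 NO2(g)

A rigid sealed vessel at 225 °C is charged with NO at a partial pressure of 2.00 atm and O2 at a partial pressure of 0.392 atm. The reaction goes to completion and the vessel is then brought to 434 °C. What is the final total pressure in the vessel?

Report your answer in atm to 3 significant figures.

Because the vessel is rigid and T is held at 225 °C, work the stoichiometry in partial pressures (P_i = n_iRT/V).
P(O2) required for 2.00 atm of NO = (1/2) × 2.00 = 1.000 atm; available 0.392 atm, so O2 is limiting.
P(NO) remaining = 2.00 − (2/1) × 0.392 = 1.216 atm
P(gaseous products) = (2)/1 × 0.392 = 0.7840 atm
P_total at 225 °C = 1.216 + 0.7840 = 2.000 atm
Scaling to 434 °C: P = 2.000 × 707.15/498.15 = 2.839 atm

2.84 atm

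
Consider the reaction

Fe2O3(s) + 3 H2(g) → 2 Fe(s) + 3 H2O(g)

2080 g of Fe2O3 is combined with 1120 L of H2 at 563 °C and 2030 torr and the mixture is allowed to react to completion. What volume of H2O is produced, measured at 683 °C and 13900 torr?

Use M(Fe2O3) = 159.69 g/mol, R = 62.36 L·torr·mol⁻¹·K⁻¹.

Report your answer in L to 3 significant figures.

168 L

n(Fe2O3) = 2080 / 159.69 = 13.03 mol
n(H2) = PV/RT = (2030 × 1120) / (62.36 × 836.15) = 43.60 mol
For 13.03 mol Fe2O3, stoichiometry requires (3/1) × 13.03 = 39.09 mol H2; 43.60 mol is available, so Fe2O3 is limiting.
n(H2O) = (3/1) × 13.03 = 39.09 mol
V(H2O) = nRT/P = 39.09 × 62.36 × 956.15 / 13900 = 167.7 L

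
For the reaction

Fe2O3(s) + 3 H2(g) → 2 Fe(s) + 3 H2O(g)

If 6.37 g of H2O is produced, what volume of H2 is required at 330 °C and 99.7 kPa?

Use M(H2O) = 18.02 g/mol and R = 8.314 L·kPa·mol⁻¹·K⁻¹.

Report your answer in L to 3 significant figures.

17.8 L

n(H2O) = 6.370 / 18.02 = 0.3535 mol
n(H2) = (3/3) × 0.3535 = 0.3535 mol
V = nRT/P = 0.3535 × 8.314 × 603.15 / 99.7 = 17.78 L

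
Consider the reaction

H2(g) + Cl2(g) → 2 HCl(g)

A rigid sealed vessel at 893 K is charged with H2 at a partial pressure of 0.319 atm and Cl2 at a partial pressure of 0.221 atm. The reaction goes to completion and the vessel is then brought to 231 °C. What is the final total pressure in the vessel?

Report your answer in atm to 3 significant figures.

0.305 atm

With V and T fixed, P_i ∝ n_i, so the mole ratios apply directly to partial pressures at 893 K.
P(Cl2) required for 0.319 atm of H2 = (1/1) × 0.319 = 0.3190 atm; available 0.221 atm, so Cl2 is limiting.
P(H2) remaining = 0.319 − (1/1) × 0.221 = 0.09800 atm
P(gaseous products) = (2)/1 × 0.221 = 0.4420 atm
P_total at 893 K = 0.09800 + 0.4420 = 0.5400 atm
Scaling to 231 °C: P = 0.5400 × 504.15/893 = 0.3049 atm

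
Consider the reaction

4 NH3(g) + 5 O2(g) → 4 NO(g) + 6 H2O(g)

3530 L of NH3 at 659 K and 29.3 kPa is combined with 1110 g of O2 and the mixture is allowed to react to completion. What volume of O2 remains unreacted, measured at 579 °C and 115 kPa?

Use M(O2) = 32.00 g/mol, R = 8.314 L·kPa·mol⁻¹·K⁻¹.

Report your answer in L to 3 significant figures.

683 L

n(NH3) = PV/RT = (29.3 × 3530) / (8.314 × 659) = 18.88 mol
n(O2) = 1110 / 32.00 = 34.69 mol
For 18.88 mol NH3, stoichiometry requires (5/4) × 18.88 = 23.60 mol O2; 34.69 mol is available, so NH3 is limiting.
n(O2) consumed = (5/4) × 18.88 = 23.60 mol; remaining = 34.69 − 23.60 = 11.09 mol
V(O2) = nRT/P = 11.09 × 8.314 × 852.15 / 115 = 683.2 L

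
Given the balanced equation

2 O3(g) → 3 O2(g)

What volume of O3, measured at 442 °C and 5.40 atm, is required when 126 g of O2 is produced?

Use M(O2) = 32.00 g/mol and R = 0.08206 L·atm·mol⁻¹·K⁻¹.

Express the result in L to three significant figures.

28.5 L

n(O2) = 126.0 / 32.00 = 3.938 mol
n(O3) = (2/3) × 3.938 = 2.625 mol
V = nRT/P = 2.625 × 0.08206 × 715.15 / 5.40 = 28.53 L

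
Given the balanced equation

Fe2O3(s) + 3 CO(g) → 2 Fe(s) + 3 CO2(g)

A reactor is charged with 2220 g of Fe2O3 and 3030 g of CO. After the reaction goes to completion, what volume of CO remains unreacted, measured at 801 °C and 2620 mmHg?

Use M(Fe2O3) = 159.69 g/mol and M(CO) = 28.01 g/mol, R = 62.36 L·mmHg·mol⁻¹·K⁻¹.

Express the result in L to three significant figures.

n(Fe2O3) = 2220 / 159.69 = 13.90 mol
n(CO) = 3030 / 28.01 = 108.2 mol
For 13.90 mol Fe2O3, stoichiometry requires (3/1) × 13.90 = 41.70 mol CO; 108.2 mol is available, so Fe2O3 is limiting.
n(CO) consumed = (3/1) × 13.90 = 41.70 mol; remaining = 108.2 − 41.70 = 66.50 mol
V(CO) = nRT/P = 66.50 × 62.36 × 1074.15 / 2620 = 1700 L

1700 L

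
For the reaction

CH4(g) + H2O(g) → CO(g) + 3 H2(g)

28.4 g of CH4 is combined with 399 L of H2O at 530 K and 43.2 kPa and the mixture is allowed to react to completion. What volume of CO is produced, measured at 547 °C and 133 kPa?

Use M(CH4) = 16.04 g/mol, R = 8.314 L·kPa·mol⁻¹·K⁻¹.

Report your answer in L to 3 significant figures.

90.8 L

n(CH4) = 28.4 / 16.04 = 1.771 mol
n(H2O) = PV/RT = (43.2 × 399) / (8.314 × 530) = 3.912 mol
For 1.771 mol CH4, stoichiometry requires (1/1) × 1.771 = 1.771 mol H2O; 3.912 mol is available, so CH4 is limiting.
n(CO) = (1/1) × 1.771 = 1.771 mol
V(CO) = nRT/P = 1.771 × 8.314 × 820.15 / 133 = 90.80 L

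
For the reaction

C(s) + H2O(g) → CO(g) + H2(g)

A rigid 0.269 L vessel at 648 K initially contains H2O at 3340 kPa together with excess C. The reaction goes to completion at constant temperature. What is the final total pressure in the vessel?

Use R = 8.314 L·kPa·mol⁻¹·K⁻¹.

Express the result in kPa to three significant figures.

6680 kPa

At constant T and V, P ∝ n(gas): 1 mol gas → 2 mol gas.
P_final = (2/1) × 3340 = 6680 kPa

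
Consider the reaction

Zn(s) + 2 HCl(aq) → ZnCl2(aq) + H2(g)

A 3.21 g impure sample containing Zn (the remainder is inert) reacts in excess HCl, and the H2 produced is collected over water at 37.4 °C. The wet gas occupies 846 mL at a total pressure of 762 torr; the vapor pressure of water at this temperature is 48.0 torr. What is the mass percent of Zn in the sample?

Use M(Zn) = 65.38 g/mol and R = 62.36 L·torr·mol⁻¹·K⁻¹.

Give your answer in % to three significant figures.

63.5 %

P(H2) = 762 − 48.0 = 714.0 torr
n(H2) = PV/RT = (714.0 × 0.8460) / (62.36 × 310.55) = 0.03119 mol
n(Zn) = (1/1) × 0.03119 = 0.03119 mol
m(Zn) = 0.03119 × 65.38 = 2.039 g
%Zn = 2.039 / 3.21 × 100 = 63.52%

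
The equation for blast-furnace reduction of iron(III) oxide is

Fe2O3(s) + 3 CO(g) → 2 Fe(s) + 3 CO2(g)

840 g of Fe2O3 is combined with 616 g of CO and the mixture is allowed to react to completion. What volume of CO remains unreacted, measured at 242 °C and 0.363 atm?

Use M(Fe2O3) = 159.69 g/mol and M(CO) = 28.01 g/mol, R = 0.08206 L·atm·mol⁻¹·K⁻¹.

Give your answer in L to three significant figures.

n(Fe2O3) = 840 / 159.69 = 5.260 mol
n(CO) = 616 / 28.01 = 21.99 mol
For 5.260 mol Fe2O3, stoichiometry requires (3/1) × 5.260 = 15.78 mol CO; 21.99 mol is available, so Fe2O3 is limiting.
n(CO) consumed = (3/1) × 5.260 = 15.78 mol; remaining = 21.99 − 15.78 = 6.210 mol
V(CO) = nRT/P = 6.210 × 0.08206 × 515.15 / 0.363 = 723.2 L

723 L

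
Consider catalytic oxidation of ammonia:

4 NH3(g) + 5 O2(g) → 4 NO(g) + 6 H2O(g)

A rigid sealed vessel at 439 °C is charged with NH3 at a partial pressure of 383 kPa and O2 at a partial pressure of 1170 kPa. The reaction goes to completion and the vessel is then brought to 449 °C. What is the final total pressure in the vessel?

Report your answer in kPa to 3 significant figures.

Because the vessel is rigid and T is held at 439 °C, work the stoichiometry in partial pressures (P_i = n_iRT/V).
P(O2) required for 383 kPa of NH3 = (5/4) × 383 = 478.8 kPa; available 1170 kPa, so NH3 is limiting.
P(O2) remaining = 1170 − (5/4) × 383 = 691.2 kPa
P(gaseous products) = (4+6)/4 × 383 = 957.5 kPa
P_total at 439 °C = 691.2 + 957.5 = 1649 kPa
Scaling to 449 °C: P = 1649 × 722.15/712.15 = 1672 kPa

1670 kPa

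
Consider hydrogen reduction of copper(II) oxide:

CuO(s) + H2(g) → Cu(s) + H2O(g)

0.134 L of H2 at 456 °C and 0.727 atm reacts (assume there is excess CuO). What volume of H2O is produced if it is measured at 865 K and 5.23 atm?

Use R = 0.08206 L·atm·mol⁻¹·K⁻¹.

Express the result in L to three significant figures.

0.0221 L

n(H2) = PV/RT = (0.727 × 0.134) / (0.08206 × 729.15) = 0.001628 mol
n(H2O) = (1/1) × 0.001628 = 0.001628 mol
V = nRT/P = 0.001628 × 0.08206 × 865 / 5.23 = 0.02210 L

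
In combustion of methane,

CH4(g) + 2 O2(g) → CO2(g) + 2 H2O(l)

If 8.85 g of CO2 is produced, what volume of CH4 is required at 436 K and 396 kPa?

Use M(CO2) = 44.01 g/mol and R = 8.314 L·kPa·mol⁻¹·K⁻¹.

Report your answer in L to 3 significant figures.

n(CO2) = 8.850 / 44.01 = 0.2011 mol
n(CH4) = (1/1) × 0.2011 = 0.2011 mol
V = nRT/P = 0.2011 × 8.314 × 436 / 396 = 1.841 L

1.84 L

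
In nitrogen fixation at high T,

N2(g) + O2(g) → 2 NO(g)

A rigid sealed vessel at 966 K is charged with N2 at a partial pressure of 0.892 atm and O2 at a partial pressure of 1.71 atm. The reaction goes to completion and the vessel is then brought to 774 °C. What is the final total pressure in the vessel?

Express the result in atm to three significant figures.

With V and T fixed, P_i ∝ n_i, so the mole ratios apply directly to partial pressures at 966 K.
P(O2) required for 0.892 atm of N2 = (1/1) × 0.892 = 0.8920 atm; available 1.71 atm, so N2 is limiting.
P(O2) remaining = 1.71 − (1/1) × 0.892 = 0.8180 atm
P(gaseous products) = (2)/1 × 0.892 = 1.784 atm
P_total at 966 K = 0.8180 + 1.784 = 2.602 atm
Scaling to 774 °C: P = 2.602 × 1047.15/966 = 2.821 atm

2.82 atm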